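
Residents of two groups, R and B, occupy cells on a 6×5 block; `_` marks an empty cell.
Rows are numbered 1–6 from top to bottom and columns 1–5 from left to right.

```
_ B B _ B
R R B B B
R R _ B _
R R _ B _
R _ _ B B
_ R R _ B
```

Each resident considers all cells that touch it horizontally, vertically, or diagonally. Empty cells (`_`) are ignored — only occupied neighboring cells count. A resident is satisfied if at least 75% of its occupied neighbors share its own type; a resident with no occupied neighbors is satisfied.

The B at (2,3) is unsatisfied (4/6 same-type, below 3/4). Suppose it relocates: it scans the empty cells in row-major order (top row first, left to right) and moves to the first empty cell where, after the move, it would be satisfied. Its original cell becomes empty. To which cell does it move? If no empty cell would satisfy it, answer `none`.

Vacating (2,3). Empty cells in order:
  (1,1): 1/3 same-type → still unsatisfied.
  (1,4): 4/4 same-type → satisfied — stop here.

(1,4)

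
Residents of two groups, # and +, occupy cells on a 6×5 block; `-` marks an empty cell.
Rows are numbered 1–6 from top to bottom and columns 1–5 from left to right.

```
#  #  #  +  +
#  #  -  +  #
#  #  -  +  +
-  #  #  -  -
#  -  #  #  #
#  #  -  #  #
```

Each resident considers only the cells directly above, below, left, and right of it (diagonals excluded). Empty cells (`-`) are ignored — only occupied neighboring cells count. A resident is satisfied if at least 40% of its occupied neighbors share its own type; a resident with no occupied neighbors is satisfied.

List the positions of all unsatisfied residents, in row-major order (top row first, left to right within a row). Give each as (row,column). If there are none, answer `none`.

(1,1)# 2/2 satisfied
(1,2)# 3/3 satisfied
(1,3)# 1/2 satisfied
(1,4)+ 2/3 satisfied
(1,5)+ 1/2 satisfied
(2,1)# 3/3 satisfied
(2,2)# 3/3 satisfied
(2,4)+ 2/3 satisfied
(2,5)# 0/3 not
(3,1)# 2/2 satisfied
(3,2)# 3/3 satisfied
(3,4)+ 2/2 satisfied
(3,5)+ 1/2 satisfied
(4,2)# 2/2 satisfied
(4,3)# 2/2 satisfied
(5,1)# 1/1 satisfied
(5,3)# 2/2 satisfied
(5,4)# 3/3 satisfied
(5,5)# 2/2 satisfied
(6,1)# 2/2 satisfied
(6,2)# 1/1 satisfied
(6,4)# 2/2 satisfied
(6,5)# 2/2 satisfied

(2,5)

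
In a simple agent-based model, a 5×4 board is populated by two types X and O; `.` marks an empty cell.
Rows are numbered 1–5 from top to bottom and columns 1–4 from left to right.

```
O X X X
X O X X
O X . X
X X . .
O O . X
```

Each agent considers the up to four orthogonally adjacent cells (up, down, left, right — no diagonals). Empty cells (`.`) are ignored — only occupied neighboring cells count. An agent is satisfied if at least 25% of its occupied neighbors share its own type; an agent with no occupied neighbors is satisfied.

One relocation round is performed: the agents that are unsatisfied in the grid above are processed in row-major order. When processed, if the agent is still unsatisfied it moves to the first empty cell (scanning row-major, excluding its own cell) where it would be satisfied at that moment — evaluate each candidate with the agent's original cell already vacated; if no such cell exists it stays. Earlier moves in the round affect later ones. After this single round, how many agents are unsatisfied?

1

Initially unsatisfied (in order): (1,1), (2,1), (2,2), (3,1).
  (1,1) → (5,3).
  (2,1) → (1,1).
  (2,2) → (2,1).
  (3,1): now satisfied by earlier moves; stays.
Resulting grid:
X X X X
O . X X
O X . X
X X . .
O O O X
Unsatisfied now: (5,4).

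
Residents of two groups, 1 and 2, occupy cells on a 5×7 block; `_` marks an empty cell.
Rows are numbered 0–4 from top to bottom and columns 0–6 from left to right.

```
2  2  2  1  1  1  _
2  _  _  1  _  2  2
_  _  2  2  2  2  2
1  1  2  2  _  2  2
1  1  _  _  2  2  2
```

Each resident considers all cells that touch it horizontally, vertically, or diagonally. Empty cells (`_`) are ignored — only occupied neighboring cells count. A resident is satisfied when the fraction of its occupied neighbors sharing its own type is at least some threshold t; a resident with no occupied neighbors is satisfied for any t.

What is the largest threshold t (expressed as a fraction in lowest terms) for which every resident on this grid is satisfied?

(0,0)2 2/2
(0,1)2 3/3
(0,2)2 1/3
(0,3)1 2/3
(0,4)1 3/4
(0,5)1 1/3
(1,0)2 2/2
(1,3)1 2/6
(1,5)2 4/6
(1,6)2 3/4
(2,2)2 3/5
(2,3)2 4/5
(2,4)2 5/6
(2,5)2 6/6
(2,6)2 5/5
(3,0)1 3/3
(3,1)1 3/5
(3,2)2 3/5
(3,3)2 5/5
(3,5)2 7/7
(3,6)2 5/5
(4,0)1 3/3
(4,1)1 3/4
(4,4)2 3/3
(4,5)2 4/4
(4,6)2 3/3
The smallest same-type fraction is 1/3 at (0,2), which reduces to 1/3. Any threshold above that leaves this resident unsatisfied.

1/3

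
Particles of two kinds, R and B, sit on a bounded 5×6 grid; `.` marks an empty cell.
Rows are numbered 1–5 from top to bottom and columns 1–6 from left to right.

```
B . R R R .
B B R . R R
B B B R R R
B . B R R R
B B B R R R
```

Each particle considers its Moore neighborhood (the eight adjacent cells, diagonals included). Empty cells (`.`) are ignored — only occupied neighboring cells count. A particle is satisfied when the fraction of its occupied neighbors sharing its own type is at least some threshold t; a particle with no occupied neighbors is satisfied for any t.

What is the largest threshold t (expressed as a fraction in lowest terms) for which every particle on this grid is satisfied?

(1,1)B 2/2
(1,3)R 2/3
(1,4)R 4/4
(1,5)R 3/3
(2,1)B 4/4
(2,2)B 5/7
(2,3)R 3/6
(2,5)R 6/6
(2,6)R 4/4
(3,1)B 4/4
(3,2)B 6/7
(3,3)B 3/6
(3,4)R 5/7
(3,5)R 7/7
(3,6)R 5/5
(4,1)B 4/4
(4,3)B 4/7
(4,4)R 5/8
(4,5)R 8/8
(4,6)R 5/5
(5,1)B 2/2
(5,2)B 4/4
(5,3)B 2/4
(5,4)R 3/5
(5,5)R 5/5
(5,6)R 3/3
The smallest same-type fraction is 3/6 at (2,3), which reduces to 1/2. Any threshold above that leaves this particle unsatisfied.

1/2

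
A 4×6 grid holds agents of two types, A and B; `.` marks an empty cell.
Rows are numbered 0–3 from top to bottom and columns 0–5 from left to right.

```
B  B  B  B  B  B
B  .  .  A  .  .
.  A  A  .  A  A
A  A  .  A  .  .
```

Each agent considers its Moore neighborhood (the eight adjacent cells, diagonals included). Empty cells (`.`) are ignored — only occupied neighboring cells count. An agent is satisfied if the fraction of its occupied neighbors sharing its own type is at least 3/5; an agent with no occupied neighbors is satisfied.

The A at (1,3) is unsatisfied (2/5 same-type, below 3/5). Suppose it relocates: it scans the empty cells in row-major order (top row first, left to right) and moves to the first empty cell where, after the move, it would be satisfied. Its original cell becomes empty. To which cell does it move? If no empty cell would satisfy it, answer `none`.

Vacating (1,3). Empty cells in order:
  (1,1): 2/6 same-type → still unsatisfied.
  (1,2): 2/5 same-type → still unsatisfied.
  (1,4): 2/5 same-type → still unsatisfied.
  (1,5): 2/4 same-type → still unsatisfied.
  (2,0): 3/4 same-type → satisfied — stop here.

(2,0)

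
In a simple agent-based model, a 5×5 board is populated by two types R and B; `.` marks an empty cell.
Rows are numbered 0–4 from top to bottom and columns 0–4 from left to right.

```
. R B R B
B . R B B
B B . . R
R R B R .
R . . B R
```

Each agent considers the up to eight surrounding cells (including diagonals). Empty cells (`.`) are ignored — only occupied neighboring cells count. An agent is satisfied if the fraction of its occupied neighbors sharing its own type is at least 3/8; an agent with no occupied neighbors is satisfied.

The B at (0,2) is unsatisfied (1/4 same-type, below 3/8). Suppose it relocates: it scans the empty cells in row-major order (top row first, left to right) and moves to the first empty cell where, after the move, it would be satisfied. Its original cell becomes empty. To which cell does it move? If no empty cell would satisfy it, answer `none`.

(0,0)

Vacating (0,2). Empty cells in order:
  (0,0): 1/2 same-type → satisfied — stop here.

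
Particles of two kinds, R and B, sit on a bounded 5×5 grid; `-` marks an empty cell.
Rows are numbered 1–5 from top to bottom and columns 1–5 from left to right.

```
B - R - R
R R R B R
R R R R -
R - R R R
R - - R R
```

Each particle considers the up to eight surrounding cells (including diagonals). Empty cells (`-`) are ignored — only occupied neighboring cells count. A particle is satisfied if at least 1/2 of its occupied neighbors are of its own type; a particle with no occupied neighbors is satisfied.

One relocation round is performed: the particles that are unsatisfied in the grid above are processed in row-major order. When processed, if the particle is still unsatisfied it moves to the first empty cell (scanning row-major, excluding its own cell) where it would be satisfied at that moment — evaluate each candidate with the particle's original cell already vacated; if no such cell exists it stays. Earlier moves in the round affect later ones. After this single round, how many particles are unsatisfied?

2

Initially unsatisfied (in order): (1,1), (2,4).
  (1,1): no empty cell satisfies it; stays.
  (2,4): no empty cell satisfies it; stays.
Resulting grid:
B - R - R
R R R B R
R R R R -
R - R R R
R - - R R
Unsatisfied now: (1,1), (2,4).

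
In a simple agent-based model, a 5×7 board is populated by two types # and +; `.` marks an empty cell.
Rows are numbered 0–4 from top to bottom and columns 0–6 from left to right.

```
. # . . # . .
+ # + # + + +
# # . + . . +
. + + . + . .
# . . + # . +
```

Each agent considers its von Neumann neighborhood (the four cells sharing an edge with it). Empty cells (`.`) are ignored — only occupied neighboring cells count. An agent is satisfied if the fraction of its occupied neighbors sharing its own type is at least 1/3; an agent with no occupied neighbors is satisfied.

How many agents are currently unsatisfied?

Row 0: (0,1)# 1/1 ok · (0,4)# 0/1 unhappy
Row 1: (1,0)+ 0/2 unhappy · (1,1)# 2/4 ok · (1,2)+ 0/2 unhappy · (1,3)# 0/3 unhappy · (1,4)+ 1/3 ok · (1,5)+ 2/2 ok · (1,6)+ 2/2 ok
Row 2: (2,0)# 1/2 ok · (2,1)# 2/3 ok · (2,3)+ 0/1 unhappy · (2,6)+ 1/1 ok
Row 3: (3,1)+ 1/2 ok · (3,2)+ 1/1 ok · (3,4)+ 0/1 unhappy
Row 4: (4,0)# 0/0 ok · (4,3)+ 0/1 unhappy · (4,4)# 0/2 unhappy · (4,6)+ 0/0 ok
Unsatisfied: (0,4), (1,0), (1,2), (1,3), (2,3), (3,4), (4,3), (4,4) — 8 in total.

8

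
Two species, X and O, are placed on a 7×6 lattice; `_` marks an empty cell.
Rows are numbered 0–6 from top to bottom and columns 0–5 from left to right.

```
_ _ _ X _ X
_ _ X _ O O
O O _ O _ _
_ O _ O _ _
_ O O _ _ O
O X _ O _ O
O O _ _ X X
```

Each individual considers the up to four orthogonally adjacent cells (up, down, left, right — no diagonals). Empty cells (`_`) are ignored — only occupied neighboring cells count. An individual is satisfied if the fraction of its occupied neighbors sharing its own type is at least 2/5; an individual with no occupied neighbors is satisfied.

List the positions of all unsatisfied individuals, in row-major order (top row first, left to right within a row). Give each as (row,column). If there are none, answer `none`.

Row 0: (0,3)X 0/0 satisfied · (0,5)X 0/1 not
Row 1: (1,2)X 0/0 satisfied · (1,4)O 1/1 satisfied · (1,5)O 1/2 satisfied
Row 2: (2,0)O 1/1 satisfied · (2,1)O 2/2 satisfied · (2,3)O 1/1 satisfied
Row 3: (3,1)O 2/2 satisfied · (3,3)O 1/1 satisfied
Row 4: (4,1)O 2/3 satisfied · (4,2)O 1/1 satisfied · (4,5)O 1/1 satisfied
Row 5: (5,0)O 1/2 satisfied · (5,1)X 0/3 not · (5,3)O 0/0 satisfied · (5,5)O 1/2 satisfied
Row 6: (6,0)O 2/2 satisfied · (6,1)O 1/2 satisfied · (6,4)X 1/1 satisfied · (6,5)X 1/2 satisfied

(0,5), (5,1)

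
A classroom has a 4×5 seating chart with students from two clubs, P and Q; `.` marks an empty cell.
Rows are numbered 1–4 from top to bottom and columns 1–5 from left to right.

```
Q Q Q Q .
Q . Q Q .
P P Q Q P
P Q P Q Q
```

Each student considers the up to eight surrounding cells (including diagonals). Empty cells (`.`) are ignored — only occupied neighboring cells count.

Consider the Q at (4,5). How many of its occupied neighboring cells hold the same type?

Occupied neighbors of (4,5): (3,4)=Q, (3,5)=P, (4,4)=Q.
Same type (Q): 2 of 3.

2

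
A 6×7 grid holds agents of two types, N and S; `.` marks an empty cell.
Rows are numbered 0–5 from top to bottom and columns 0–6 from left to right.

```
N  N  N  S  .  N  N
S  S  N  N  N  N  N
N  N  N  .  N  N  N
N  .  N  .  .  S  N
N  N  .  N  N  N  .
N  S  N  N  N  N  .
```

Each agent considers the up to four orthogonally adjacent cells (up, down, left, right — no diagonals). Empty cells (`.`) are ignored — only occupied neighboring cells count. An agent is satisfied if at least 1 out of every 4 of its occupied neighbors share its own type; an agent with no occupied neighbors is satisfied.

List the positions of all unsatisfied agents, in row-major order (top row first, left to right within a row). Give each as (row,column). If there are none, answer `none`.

(0,3), (3,5), (5,1)

Row 0: (0,0)N 1/2 ✓ · (0,1)N 2/3 ✓ · (0,2)N 2/3 ✓ · (0,3)S 0/2 ✗ · (0,5)N 2/2 ✓ · (0,6)N 2/2 ✓
Row 1: (1,0)S 1/3 ✓ · (1,1)S 1/4 ✓ · (1,2)N 3/4 ✓ · (1,3)N 2/3 ✓ · (1,4)N 3/3 ✓ · (1,5)N 4/4 ✓ · (1,6)N 3/3 ✓
Row 2: (2,0)N 2/3 ✓ · (2,1)N 2/3 ✓ · (2,2)N 3/3 ✓ · (2,4)N 2/2 ✓ · (2,5)N 3/4 ✓ · (2,6)N 3/3 ✓
Row 3: (3,0)N 2/2 ✓ · (3,2)N 1/1 ✓ · (3,5)S 0/3 ✗ · (3,6)N 1/2 ✓
Row 4: (4,0)N 3/3 ✓ · (4,1)N 1/2 ✓ · (4,3)N 2/2 ✓ · (4,4)N 3/3 ✓ · (4,5)N 2/3 ✓
Row 5: (5,0)N 1/2 ✓ · (5,1)S 0/3 ✗ · (5,2)N 1/2 ✓ · (5,3)N 3/3 ✓ · (5,4)N 3/3 ✓ · (5,5)N 2/2 ✓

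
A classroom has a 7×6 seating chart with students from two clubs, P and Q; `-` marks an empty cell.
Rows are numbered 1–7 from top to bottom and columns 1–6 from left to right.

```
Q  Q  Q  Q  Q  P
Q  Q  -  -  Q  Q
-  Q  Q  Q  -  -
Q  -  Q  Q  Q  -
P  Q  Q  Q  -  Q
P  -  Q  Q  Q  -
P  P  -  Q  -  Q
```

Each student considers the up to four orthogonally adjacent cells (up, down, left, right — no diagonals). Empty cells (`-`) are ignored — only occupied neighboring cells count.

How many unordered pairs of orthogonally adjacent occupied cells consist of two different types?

Scan each occupied cell's neighbors to the right and below so each pair is counted once.
From row 1: 2 unlike of 9 pairs (running 2/9).
From row 2: 0 unlike of 3 pairs (running 2/12).
From row 3: 0 unlike of 4 pairs (running 2/16).
From row 4: 1 unlike of 5 pairs (running 3/21).
From row 5: 1 unlike of 6 pairs (running 4/27).
From row 6: 0 unlike of 4 pairs (running 4/31).
From row 7: 0 unlike of 1 pairs (running 4/32).
Total adjacent occupied pairs: 32; unlike-type pairs: 4.

4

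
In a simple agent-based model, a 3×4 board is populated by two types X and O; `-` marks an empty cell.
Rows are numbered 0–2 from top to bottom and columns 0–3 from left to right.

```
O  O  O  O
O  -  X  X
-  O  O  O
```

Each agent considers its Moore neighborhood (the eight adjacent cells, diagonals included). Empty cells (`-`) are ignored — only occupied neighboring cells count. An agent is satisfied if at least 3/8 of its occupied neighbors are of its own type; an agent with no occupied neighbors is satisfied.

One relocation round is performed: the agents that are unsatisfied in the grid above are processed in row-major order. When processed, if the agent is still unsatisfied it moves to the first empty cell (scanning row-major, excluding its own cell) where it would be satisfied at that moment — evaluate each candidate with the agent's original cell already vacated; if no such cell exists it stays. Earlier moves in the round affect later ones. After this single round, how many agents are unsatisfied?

Initially unsatisfied (in order): (0,3), (1,2), (1,3), (2,3).
  (0,3) → (1,1).
  (1,2) → (0,3).
  (1,3): no empty cell satisfies it; stays.
  (2,3): now satisfied by earlier moves; stays.
Resulting grid:
O O O X
O O - X
- O O O
Unsatisfied now: (1,3).

1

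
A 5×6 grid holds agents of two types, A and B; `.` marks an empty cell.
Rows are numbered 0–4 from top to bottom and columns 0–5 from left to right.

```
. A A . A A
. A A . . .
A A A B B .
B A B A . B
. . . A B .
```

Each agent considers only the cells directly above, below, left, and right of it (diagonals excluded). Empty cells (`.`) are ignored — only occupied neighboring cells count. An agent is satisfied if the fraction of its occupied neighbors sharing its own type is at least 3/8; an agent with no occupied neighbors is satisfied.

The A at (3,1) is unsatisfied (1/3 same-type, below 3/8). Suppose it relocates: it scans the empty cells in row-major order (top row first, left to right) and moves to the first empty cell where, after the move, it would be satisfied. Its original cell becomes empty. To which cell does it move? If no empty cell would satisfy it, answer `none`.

(0,0)

Vacating (3,1). Empty cells in order:
  (0,0): 1/1 same-type → satisfied — stop here.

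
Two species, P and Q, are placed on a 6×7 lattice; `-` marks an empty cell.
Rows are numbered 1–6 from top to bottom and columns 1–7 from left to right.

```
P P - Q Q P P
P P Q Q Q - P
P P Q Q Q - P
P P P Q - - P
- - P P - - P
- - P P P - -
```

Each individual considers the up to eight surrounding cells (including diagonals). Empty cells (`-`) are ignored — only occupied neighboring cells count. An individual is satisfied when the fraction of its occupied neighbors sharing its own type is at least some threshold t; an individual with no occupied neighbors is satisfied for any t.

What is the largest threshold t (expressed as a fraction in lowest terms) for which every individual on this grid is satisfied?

(1,1)P 3/3
(1,2)P 3/4
(1,4)Q 4/4
(1,5)Q 3/4
(1,6)P 2/4
(1,7)P 2/2
(2,1)P 5/5
(2,2)P 5/7
(2,3)Q 4/7
(2,4)Q 7/7
(2,5)Q 5/6
(2,7)P 3/3
(3,1)P 5/5
(3,2)P 6/8
(3,3)Q 4/8
(3,4)Q 6/7
(3,5)Q 4/4
(3,7)P 2/2
(4,1)P 3/3
(4,2)P 5/6
(4,3)P 4/7
(4,4)Q 3/6
(4,7)P 2/2
(5,3)P 5/6
(5,4)P 5/6
(5,7)P 1/1
(6,3)P 3/3
(6,4)P 4/4
(6,5)P 2/2
The smallest same-type fraction is 2/4 at (1,6), which reduces to 1/2. Any threshold above that leaves this individual unsatisfied.

1/2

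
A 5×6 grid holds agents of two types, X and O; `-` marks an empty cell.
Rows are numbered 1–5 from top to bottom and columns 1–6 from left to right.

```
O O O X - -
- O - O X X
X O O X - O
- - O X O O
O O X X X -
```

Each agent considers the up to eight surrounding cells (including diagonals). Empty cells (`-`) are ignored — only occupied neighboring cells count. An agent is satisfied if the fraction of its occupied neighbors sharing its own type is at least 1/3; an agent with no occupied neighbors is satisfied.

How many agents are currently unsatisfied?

Row 1: (1,1)O 2/2 ✓ · (1,2)O 3/3 ✓ · (1,3)O 3/4 ✓ · (1,4)X 1/3 ✓
Row 2: (2,2)O 5/6 ✓ · (2,4)O 2/5 ✓ · (2,5)X 3/5 ✓ · (2,6)X 1/2 ✓
Row 3: (3,1)X 0/2 ✗ · (3,2)O 3/4 ✓ · (3,3)O 4/6 ✓ · (3,4)X 2/6 ✓ · (3,6)O 2/4 ✓
Row 4: (4,3)O 3/7 ✓ · (4,4)X 4/7 ✓ · (4,5)O 2/6 ✓ · (4,6)O 2/3 ✓
Row 5: (5,1)O 1/1 ✓ · (5,2)O 2/3 ✓ · (5,3)X 2/4 ✓ · (5,4)X 3/5 ✓ · (5,5)X 2/4 ✓
Unsatisfied: (3,1) — 1 in total.

1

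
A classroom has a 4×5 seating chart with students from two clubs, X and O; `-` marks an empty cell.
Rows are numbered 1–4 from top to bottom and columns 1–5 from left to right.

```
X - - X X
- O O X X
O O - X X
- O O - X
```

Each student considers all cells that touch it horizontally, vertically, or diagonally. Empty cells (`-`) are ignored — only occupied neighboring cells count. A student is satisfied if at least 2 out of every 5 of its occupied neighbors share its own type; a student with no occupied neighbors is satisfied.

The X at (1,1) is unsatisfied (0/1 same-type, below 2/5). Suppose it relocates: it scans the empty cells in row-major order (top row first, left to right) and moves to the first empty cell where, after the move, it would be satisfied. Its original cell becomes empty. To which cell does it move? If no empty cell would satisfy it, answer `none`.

(1,3)

Vacating (1,1). Empty cells in order:
  (1,2): 0/2 same-type → still unsatisfied.
  (1,3): 2/4 same-type → satisfied — stop here.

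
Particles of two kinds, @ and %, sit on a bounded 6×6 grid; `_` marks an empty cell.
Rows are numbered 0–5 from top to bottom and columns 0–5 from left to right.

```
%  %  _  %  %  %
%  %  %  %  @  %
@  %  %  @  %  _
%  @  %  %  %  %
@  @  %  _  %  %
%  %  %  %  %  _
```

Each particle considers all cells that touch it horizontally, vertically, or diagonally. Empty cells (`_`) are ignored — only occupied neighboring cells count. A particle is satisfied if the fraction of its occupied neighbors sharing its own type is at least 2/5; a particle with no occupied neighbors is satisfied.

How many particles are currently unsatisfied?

(0,0)% 3/3 ok
(0,1)% 4/4 ok
(0,3)% 3/4 ok
(0,4)% 4/5 ok
(0,5)% 2/3 ok
(1,0)% 4/5 ok
(1,1)% 6/7 ok
(1,2)% 6/7 ok
(1,3)% 5/7 ok
(1,4)@ 1/7 unhappy
(1,5)% 3/4 ok
(2,0)@ 1/5 unhappy
(2,1)% 6/8 ok
(2,2)% 6/8 ok
(2,3)@ 1/8 unhappy
(2,4)% 5/7 ok
(3,0)% 1/5 unhappy
(3,1)@ 3/8 unhappy
(3,2)% 4/7 ok
(3,3)% 6/7 ok
(3,4)% 5/6 ok
(3,5)% 4/4 ok
(4,0)@ 2/5 ok
(4,1)@ 2/8 unhappy
(4,2)% 5/7 ok
(4,4)% 6/6 ok
(4,5)% 4/4 ok
(5,0)% 1/3 unhappy
(5,1)% 3/5 ok
(5,2)% 3/4 ok
(5,3)% 4/4 ok
(5,4)% 3/3 ok
Unsatisfied: (1,4), (2,0), (2,3), (3,0), (3,1), (4,1), (5,0) — 7 in total.

7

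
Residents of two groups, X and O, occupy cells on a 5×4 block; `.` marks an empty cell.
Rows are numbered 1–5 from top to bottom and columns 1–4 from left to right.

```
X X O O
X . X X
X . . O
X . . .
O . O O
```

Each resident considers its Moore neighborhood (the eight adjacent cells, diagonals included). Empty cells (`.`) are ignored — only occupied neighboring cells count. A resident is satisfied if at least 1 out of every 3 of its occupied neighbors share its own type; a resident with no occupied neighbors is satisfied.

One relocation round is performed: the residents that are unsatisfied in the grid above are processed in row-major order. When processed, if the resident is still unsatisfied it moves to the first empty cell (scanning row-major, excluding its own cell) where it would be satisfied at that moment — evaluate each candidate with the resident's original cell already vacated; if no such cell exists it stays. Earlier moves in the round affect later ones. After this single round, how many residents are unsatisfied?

0

Initially unsatisfied (in order): (1,3), (2,4), (3,4), (5,1).
  (1,3) → (3,3).
  (2,4) → (1,3).
  (3,4): now satisfied by earlier moves; stays.
  (5,1) → (2,4).
Resulting grid:
X X X O
X . X O
X . O O
X . . .
. . O O
All satisfied now.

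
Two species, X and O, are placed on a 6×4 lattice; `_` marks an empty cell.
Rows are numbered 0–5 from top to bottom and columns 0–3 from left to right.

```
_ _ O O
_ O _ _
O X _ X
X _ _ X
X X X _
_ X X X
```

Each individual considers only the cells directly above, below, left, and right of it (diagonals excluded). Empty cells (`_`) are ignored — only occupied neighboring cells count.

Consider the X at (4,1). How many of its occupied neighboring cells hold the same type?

Occupied neighbors of (4,1): (5,1)=X, (4,0)=X, (4,2)=X.
Same type (X): 3 of 3.

3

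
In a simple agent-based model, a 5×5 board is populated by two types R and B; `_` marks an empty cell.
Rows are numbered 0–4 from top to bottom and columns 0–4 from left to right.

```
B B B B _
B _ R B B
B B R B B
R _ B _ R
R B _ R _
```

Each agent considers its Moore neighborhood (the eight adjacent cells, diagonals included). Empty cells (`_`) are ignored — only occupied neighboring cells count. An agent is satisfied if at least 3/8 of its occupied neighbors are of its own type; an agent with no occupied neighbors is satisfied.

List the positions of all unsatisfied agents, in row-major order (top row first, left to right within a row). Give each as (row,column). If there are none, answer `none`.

(1,2), (2,2), (3,0), (3,4), (4,1)

(0,0)B 2/2 satisfied
(0,1)B 3/4 satisfied
(0,2)B 3/4 satisfied
(0,3)B 3/4 satisfied
(1,0)B 4/4 satisfied
(1,2)R 1/7 not
(1,3)B 5/7 satisfied
(1,4)B 4/4 satisfied
(2,0)B 2/3 satisfied
(2,1)B 3/6 satisfied
(2,2)R 1/5 not
(2,3)B 4/7 satisfied
(2,4)B 3/4 satisfied
(3,0)R 1/4 not
(3,2)B 3/5 satisfied
(3,4)R 1/3 not
(4,0)R 1/2 satisfied
(4,1)B 1/3 not
(4,3)R 1/2 satisfied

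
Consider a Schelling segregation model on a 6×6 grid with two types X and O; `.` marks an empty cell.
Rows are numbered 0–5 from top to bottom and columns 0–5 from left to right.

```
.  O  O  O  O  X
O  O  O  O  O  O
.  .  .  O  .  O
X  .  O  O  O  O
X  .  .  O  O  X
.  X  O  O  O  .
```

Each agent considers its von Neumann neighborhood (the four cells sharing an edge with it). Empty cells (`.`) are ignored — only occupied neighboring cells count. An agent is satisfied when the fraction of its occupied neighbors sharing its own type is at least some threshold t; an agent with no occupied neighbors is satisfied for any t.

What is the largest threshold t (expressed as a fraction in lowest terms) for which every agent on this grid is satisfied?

0/1

(0,1)O 2/2
(0,2)O 3/3
(0,3)O 3/3
(0,4)O 2/3
(0,5)X 0/2
(1,0)O 1/1
(1,1)O 3/3
(1,2)O 3/3
(1,3)O 4/4
(1,4)O 3/3
(1,5)O 2/3
(2,3)O 2/2
(2,5)O 2/2
(3,0)X 1/1
(3,2)O 1/1
(3,3)O 4/4
(3,4)O 3/3
(3,5)O 2/3
(4,0)X 1/1
(4,3)O 3/3
(4,4)O 3/4
(4,5)X 0/2
(5,1)X 0/1
(5,2)O 1/2
(5,3)O 3/3
(5,4)O 2/2
The smallest same-type fraction is 0/2 at (0,5), which reduces to 0/1. Any threshold above that leaves this agent unsatisfied.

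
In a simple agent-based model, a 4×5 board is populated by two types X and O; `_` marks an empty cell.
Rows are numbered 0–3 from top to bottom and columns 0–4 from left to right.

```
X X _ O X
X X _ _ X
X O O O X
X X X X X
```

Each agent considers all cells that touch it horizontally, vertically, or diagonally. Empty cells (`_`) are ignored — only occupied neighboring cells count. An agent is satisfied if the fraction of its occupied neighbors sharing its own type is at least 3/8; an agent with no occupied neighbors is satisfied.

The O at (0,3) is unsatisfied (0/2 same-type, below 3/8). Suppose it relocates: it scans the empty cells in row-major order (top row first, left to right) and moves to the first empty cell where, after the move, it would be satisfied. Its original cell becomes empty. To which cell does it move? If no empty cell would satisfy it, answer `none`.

Vacating (0,3). Empty cells in order:
  (0,2): 0/2 same-type → still unsatisfied.
  (1,2): 3/5 same-type → satisfied — stop here.

(1,2)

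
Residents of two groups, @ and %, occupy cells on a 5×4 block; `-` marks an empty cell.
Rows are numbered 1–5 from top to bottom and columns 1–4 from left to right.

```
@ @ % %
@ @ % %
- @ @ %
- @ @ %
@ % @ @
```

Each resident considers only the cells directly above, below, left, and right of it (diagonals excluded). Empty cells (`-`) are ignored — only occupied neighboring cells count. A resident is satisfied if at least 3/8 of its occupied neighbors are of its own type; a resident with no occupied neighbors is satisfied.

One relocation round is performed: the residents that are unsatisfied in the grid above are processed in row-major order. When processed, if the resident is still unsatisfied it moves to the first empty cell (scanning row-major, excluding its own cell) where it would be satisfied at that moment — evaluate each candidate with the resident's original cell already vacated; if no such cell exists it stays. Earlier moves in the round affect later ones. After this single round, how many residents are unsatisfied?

1

Initially unsatisfied (in order): (4,4), (5,1), (5,2).
  (4,4): no empty cell satisfies it; stays.
  (5,1) → (3,1).
  (5,2) → (5,1).
Resulting grid:
@ @ % %
@ @ % %
@ @ @ %
- @ @ %
% - @ @
Unsatisfied now: (4,4).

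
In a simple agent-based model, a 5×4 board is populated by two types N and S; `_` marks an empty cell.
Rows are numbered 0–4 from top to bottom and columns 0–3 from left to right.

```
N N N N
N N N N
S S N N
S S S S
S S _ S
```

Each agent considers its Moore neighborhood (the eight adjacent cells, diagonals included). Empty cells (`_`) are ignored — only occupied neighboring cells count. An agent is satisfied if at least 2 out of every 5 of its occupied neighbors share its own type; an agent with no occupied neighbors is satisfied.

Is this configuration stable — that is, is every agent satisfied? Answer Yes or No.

Row 0: (0,0)N 3/3 ok · (0,1)N 5/5 ok · (0,2)N 5/5 ok · (0,3)N 3/3 ok
Row 1: (1,0)N 3/5 ok · (1,1)N 6/8 ok · (1,2)N 7/8 ok · (1,3)N 5/5 ok
Row 2: (2,0)S 3/5 ok · (2,1)S 4/8 ok · (2,2)N 4/8 ok · (2,3)N 3/5 ok
Row 3: (3,0)S 5/5 ok · (3,1)S 6/7 ok · (3,2)S 5/7 ok · (3,3)S 2/4 ok
Row 4: (4,0)S 3/3 ok · (4,1)S 4/4 ok · (4,3)S 2/2 ok
All meet the threshold, so the configuration is stable.

Yes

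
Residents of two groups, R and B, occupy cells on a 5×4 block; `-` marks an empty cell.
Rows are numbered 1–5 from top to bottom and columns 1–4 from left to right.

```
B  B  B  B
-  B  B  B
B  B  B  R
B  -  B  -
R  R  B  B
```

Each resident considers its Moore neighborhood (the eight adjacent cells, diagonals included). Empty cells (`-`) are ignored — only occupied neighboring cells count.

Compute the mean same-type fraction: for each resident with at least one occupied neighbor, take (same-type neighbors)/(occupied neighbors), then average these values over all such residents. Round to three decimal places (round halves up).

(1,1)B 2/2
(1,2)B 4/4
(1,3)B 5/5
(1,4)B 3/3
(2,2)B 7/7
(2,3)B 7/8
(2,4)B 4/5
(3,1)B 3/3
(3,2)B 6/6
(3,3)B 5/6
(3,4)R 0/4
(4,1)B 2/4
(4,3)B 4/6
(5,1)R 1/2
(5,2)R 1/4
(5,3)B 2/3
(5,4)B 2/2
Sum over 17 residents: 2/2 + 4/4 + 5/5 + 3/3 + 7/7 + 7/8 + 4/5 + 3/3 + 6/6 + 5/6 + 0/4 + 2/4 + 4/6 + 1/2 + 1/4 + 2/3 + 2/2 = 1571/120; mean = 1571/120 ÷ 17 = 1571/2040 = 0.770098… → 0.770.

0.770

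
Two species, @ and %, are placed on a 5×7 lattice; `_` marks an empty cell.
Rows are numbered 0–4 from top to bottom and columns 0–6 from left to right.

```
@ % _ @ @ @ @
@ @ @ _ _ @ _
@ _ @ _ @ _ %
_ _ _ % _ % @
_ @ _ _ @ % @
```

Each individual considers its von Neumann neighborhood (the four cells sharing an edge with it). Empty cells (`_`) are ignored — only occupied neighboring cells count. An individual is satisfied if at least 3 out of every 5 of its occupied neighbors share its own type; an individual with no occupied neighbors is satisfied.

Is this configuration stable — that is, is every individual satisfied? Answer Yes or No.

No

Row 0: (0,0)@ 1/2 not · (0,1)% 0/2 not · (0,3)@ 1/1 satisfied · (0,4)@ 2/2 satisfied · (0,5)@ 3/3 satisfied · (0,6)@ 1/1 satisfied
Row 1: (1,0)@ 3/3 satisfied · (1,1)@ 2/3 satisfied · (1,2)@ 2/2 satisfied · (1,5)@ 1/1 satisfied
Row 2: (2,0)@ 1/1 satisfied · (2,2)@ 1/1 satisfied · (2,4)@ 0/0 satisfied · (2,6)% 0/1 not
Row 3: (3,3)% 0/0 satisfied · (3,5)% 1/2 not · (3,6)@ 1/3 not
Row 4: (4,1)@ 0/0 satisfied · (4,4)@ 0/1 not · (4,5)% 1/3 not · (4,6)@ 1/2 not
For instance (0,0) has only 1/2 same-type neighbors, below 3/5.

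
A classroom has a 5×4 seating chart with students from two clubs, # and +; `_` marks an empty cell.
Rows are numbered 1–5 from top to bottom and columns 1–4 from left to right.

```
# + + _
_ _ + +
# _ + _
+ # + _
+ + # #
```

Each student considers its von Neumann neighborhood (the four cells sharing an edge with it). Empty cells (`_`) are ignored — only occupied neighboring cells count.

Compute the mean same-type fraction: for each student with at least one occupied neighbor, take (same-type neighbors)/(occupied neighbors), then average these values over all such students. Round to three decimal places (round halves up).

0.560

Row 1: (1,1)# 0/1 · (1,2)+ 1/2 · (1,3)+ 2/2
Row 2: (2,3)+ 3/3 · (2,4)+ 1/1
Row 3: (3,1)# 0/1 · (3,3)+ 2/2
Row 4: (4,1)+ 1/3 · (4,2)# 0/3 · (4,3)+ 1/3
Row 5: (5,1)+ 2/2 · (5,2)+ 1/3 · (5,3)# 1/3 · (5,4)# 1/1
Sum over 14 students: 0/1 + 1/2 + 2/2 + 3/3 + 1/1 + 0/1 + 2/2 + 1/3 + 0/3 + 1/3 + 2/2 + 1/3 + 1/3 + 1/1 = 47/6; mean = 47/6 ÷ 14 = 47/84 = 0.559523… → 0.560.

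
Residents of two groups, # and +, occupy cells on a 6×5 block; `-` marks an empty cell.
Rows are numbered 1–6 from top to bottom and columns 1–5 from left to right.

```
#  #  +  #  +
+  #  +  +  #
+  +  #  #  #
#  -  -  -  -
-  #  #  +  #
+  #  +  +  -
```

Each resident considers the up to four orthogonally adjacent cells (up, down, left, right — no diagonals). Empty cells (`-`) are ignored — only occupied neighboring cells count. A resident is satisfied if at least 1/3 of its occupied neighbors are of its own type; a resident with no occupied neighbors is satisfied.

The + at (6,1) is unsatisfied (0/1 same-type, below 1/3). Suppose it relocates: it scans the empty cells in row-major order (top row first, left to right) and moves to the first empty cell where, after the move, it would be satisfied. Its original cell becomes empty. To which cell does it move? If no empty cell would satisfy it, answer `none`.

Vacating (6,1). Empty cells in order:
  (4,2): 1/3 same-type → satisfied — stop here.

(4,2)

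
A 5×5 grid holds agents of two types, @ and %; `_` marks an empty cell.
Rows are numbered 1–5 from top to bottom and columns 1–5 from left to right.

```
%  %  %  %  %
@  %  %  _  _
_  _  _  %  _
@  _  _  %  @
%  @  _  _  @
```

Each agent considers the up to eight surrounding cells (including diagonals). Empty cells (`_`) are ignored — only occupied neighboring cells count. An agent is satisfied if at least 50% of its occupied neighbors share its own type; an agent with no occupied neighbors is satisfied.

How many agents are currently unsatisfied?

4

(1,1)% 2/3 ok
(1,2)% 4/5 ok
(1,3)% 4/4 ok
(1,4)% 3/3 ok
(1,5)% 1/1 ok
(2,1)@ 0/3 unhappy
(2,2)% 4/5 ok
(2,3)% 5/5 ok
(3,4)% 2/3 ok
(4,1)@ 1/2 ok
(4,4)% 1/3 unhappy
(4,5)@ 1/3 unhappy
(5,1)% 0/2 unhappy
(5,2)@ 1/2 ok
(5,5)@ 1/2 ok
Unsatisfied: (2,1), (4,4), (4,5), (5,1) — 4 in total.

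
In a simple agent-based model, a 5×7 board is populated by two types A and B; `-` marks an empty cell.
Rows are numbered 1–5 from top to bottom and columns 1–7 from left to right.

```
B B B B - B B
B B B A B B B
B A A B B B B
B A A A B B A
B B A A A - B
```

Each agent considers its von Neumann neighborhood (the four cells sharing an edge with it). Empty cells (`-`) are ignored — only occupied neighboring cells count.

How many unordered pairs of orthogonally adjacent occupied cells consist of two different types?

17

Scan each occupied cell's neighbors to the right and below so each pair is counted once.
From row 1: 1 unlike of 10 pairs (running 1/10).
From row 2: 5 unlike of 13 pairs (running 6/23).
From row 3: 4 unlike of 13 pairs (running 10/36).
From row 4: 6 unlike of 12 pairs (running 16/48).
From row 5: 1 unlike of 4 pairs (running 17/52).
Total adjacent occupied pairs: 52; unlike-type pairs: 17.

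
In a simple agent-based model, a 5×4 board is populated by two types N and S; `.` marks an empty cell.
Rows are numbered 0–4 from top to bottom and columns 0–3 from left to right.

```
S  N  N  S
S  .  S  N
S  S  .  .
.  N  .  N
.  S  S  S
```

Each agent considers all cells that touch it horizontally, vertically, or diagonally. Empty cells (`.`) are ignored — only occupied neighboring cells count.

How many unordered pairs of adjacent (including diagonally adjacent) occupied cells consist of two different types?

Scan each occupied cell's neighbors to the right and below (and the two forward diagonals) so each pair is counted once.
Row 0: S(0,0)–N(0,1)≠ S(0,0)–S(1,0)= N(0,1)–N(0,2)= N(0,1)–S(1,2)≠ N(0,1)–S(1,0)≠ N(0,2)–S(0,3)≠ N(0,2)–S(1,2)≠ N(0,2)–N(1,3)= S(0,3)–N(1,3)≠ S(0,3)–S(1,2)=  → 6/10 unlike.
Row 1: S(1,0)–S(2,0)= S(1,0)–S(2,1)= S(1,2)–N(1,3)≠ S(1,2)–S(2,1)=  → 1/4 unlike.
Row 2: S(2,0)–S(2,1)= S(2,0)–N(3,1)≠ S(2,1)–N(3,1)≠  → 2/3 unlike.
Row 3: N(3,1)–S(4,1)≠ N(3,1)–S(4,2)≠ N(3,3)–S(4,3)≠ N(3,3)–S(4,2)≠  → 4/4 unlike.
Row 4: S(4,1)–S(4,2)= S(4,2)–S(4,3)=  → 0/2 unlike.
Total adjacent occupied pairs: 23; unlike-type pairs: 13.

13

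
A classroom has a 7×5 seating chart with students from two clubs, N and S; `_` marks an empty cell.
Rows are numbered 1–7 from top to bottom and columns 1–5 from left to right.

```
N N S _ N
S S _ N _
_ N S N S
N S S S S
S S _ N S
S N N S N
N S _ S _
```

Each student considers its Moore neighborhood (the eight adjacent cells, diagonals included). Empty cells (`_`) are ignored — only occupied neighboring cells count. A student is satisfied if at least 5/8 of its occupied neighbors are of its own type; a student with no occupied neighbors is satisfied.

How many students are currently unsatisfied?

25

(1,1)N 1/3 ✗
(1,2)N 1/4 ✗
(1,3)S 1/3 ✗
(1,5)N 1/1 ✓
(2,1)S 1/4 ✗
(2,2)S 3/6 ✗
(2,4)N 2/5 ✗
(3,2)N 1/6 ✗
(3,3)S 4/7 ✗
(3,4)N 1/6 ✗
(3,5)S 2/4 ✗
(4,1)N 1/4 ✗
(4,2)S 4/6 ✓
(4,3)S 4/7 ✗
(4,4)S 5/7 ✓
(4,5)S 3/5 ✗
(5,1)S 3/5 ✗
(5,2)S 4/7 ✗
(5,4)N 2/7 ✗
(5,5)S 3/5 ✗
(6,1)S 3/5 ✗
(6,2)N 2/6 ✗
(6,3)N 2/6 ✗
(6,4)S 2/5 ✗
(6,5)N 1/4 ✗
(7,1)N 1/3 ✗
(7,2)S 1/4 ✗
(7,4)S 1/3 ✗
Unsatisfied: (1,1), (1,2), (1,3), (2,1), (2,2), (2,4), (3,2), (3,3), (3,4), (3,5), (4,1), (4,3), (4,5), (5,1), (5,2), (5,4), (5,5), (6,1), (6,2), (6,3), (6,4), (6,5), (7,1), (7,2), (7,4) — 25 in total.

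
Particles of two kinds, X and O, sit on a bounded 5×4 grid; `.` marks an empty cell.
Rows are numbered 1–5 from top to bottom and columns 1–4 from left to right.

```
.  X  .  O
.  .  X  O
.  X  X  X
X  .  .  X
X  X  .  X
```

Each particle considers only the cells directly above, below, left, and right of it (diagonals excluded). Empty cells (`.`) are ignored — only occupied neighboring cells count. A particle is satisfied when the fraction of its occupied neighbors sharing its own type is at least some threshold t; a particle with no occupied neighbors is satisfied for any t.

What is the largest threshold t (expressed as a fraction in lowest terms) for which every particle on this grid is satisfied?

Row 1: (1,2)X — no occupied neighbors · (1,4)O 1/1
Row 2: (2,3)X 1/2 · (2,4)O 1/3
Row 3: (3,2)X 1/1 · (3,3)X 3/3 · (3,4)X 2/3
Row 4: (4,1)X 1/1 · (4,4)X 2/2
Row 5: (5,1)X 2/2 · (5,2)X 1/1 · (5,4)X 1/1
The smallest same-type fraction is 1/3 at (2,4), which reduces to 1/3. Any threshold above that leaves this particle unsatisfied.

1/3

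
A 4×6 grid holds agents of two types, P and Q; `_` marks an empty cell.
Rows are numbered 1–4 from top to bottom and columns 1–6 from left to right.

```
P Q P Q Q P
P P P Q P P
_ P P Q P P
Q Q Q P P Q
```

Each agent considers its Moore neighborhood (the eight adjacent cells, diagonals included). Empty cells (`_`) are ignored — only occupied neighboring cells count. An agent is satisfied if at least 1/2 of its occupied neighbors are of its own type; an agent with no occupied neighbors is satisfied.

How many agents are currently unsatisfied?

8

Row 1: (1,1)P 2/3 ✓ · (1,2)Q 0/5 ✗ · (1,3)P 2/5 ✗ · (1,4)Q 2/5 ✗ · (1,5)Q 2/5 ✗ · (1,6)P 2/3 ✓
Row 2: (2,1)P 3/4 ✓ · (2,2)P 6/7 ✓ · (2,3)P 4/8 ✓ · (2,4)Q 3/8 ✗ · (2,5)P 4/8 ✓ · (2,6)P 4/5 ✓
Row 3: (3,2)P 4/7 ✓ · (3,3)P 4/8 ✓ · (3,4)Q 2/8 ✗ · (3,5)P 5/8 ✓ · (3,6)P 4/5 ✓
Row 4: (4,1)Q 1/2 ✓ · (4,2)Q 2/4 ✓ · (4,3)Q 2/5 ✗ · (4,4)P 3/5 ✓ · (4,5)P 3/5 ✓ · (4,6)Q 0/3 ✗
Unsatisfied: (1,2), (1,3), (1,4), (1,5), (2,4), (3,4), (4,3), (4,6) — 8 in total.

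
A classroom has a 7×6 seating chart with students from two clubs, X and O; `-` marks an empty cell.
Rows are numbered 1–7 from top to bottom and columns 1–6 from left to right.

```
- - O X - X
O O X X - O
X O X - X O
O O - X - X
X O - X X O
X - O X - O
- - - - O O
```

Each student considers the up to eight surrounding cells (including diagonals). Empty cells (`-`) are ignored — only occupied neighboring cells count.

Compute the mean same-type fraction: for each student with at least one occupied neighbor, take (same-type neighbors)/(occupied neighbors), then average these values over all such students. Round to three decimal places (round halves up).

Row 1: (1,3)O 1/4 · (1,4)X 2/3 · (1,6)X 0/1
Row 2: (2,1)O 2/3 · (2,2)O 3/6 · (2,3)X 3/6 · (2,4)X 4/5 · (2,6)O 1/3
Row 3: (3,1)X 0/5 · (3,2)O 4/7 · (3,3)X 3/6 · (3,5)X 3/5 · (3,6)O 1/3
Row 4: (4,1)O 3/5 · (4,2)O 3/6 · (4,4)X 4/4 · (4,6)X 2/4
Row 5: (5,1)X 1/4 · (5,2)O 3/5 · (5,4)X 3/4 · (5,5)X 4/6 · (5,6)O 1/3
Row 6: (6,1)X 1/2 · (6,3)O 1/3 · (6,4)X 2/4 · (6,6)O 3/4
Row 7: (7,5)O 2/3 · (7,6)O 2/2
Sum over 28 students: 1/4 + 2/3 + 0/1 + 2/3 + 3/6 + 3/6 + 4/5 + 1/3 + 0/5 + 4/7 + 3/6 + 3/5 + 1/3 + 3/5 + 3/6 + 4/4 + 2/4 + 1/4 + 3/5 + 3/4 + 4/6 + 1/3 + 1/2 + 1/3 + 2/4 + 3/4 + 2/3 + 2/2 = 1027/70; mean = 1027/70 ÷ 28 = 1027/1960 = 0.523979… → 0.524.

0.524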